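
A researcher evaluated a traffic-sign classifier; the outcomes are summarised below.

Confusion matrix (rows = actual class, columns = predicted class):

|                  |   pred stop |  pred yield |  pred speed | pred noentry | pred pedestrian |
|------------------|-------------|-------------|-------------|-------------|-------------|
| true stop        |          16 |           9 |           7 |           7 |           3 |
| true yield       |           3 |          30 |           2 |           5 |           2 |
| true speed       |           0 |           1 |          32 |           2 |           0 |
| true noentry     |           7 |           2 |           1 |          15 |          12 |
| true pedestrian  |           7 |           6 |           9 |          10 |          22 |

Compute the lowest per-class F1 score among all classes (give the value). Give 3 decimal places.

0.395

Per-class F1 score (2·TP/(2·TP+FP+FN)):
  stop: TP=16, FP=3+0+7+7=17, FN=9+7+7+3=26 → 32/75 = 0.4267
  yield: TP=30, FP=9+1+2+6=18, FN=3+2+5+2=12 → 60/90 = 0.6667
  speed: TP=32, FP=7+2+1+9=19, FN=0+1+2+0=3 → 64/86 = 0.7442
  noentry: TP=15, FP=7+5+2+10=24, FN=7+2+1+12=22 → 30/76 = 0.3947
  pedestrian: TP=22, FP=3+2+0+12=17, FN=7+6+9+10=32 → 44/93 = 0.4731
Lowest is class 'noentry' with F1 score = 0.395.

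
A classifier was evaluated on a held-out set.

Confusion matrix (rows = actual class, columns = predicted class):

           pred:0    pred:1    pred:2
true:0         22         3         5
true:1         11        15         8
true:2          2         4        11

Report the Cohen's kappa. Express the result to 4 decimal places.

0.3862

Observed agreement pₒ = trace/N = 48/81 = 0.59259
Expected agreement pₑ = Σ (rowᵢ·colᵢ)/N² = (30·35 + 34·22 + 17·24)/81² = 0.33623
κ = (pₒ − pₑ)/(1 − pₑ) = (0.59259 − 0.33623)/(1 − 0.33623) = 0.3862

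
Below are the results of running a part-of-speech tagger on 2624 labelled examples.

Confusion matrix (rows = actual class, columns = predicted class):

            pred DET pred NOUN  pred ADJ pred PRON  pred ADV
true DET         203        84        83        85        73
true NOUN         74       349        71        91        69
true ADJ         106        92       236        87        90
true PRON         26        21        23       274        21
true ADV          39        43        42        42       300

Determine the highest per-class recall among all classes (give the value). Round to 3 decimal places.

0.751

Per-class recall (TP/(TP+FN)):
  DET: TP=203, FN=84+83+85+73=325 → 203/528 = 0.3845
  NOUN: TP=349, FN=74+71+91+69=305 → 349/654 = 0.5336
  ADJ: TP=236, FN=106+92+87+90=375 → 236/611 = 0.3863
  PRON: TP=274, FN=26+21+23+21=91 → 274/365 = 0.7507
  ADV: TP=300, FN=39+43+42+42=166 → 300/466 = 0.6438
Highest is class 'PRON' with recall = 0.751.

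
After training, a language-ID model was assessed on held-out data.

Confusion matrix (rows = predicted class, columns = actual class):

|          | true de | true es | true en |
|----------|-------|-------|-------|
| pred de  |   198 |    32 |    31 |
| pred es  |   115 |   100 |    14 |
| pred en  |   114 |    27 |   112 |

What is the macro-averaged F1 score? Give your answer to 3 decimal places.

0.546

Per-class F1 score (2·TP/(2·TP+FP+FN)):
  de: TP=198, FP=32+31=63, FN=115+114=229 → 396/688 = 0.5756
  es: TP=100, FP=115+14=129, FN=32+27=59 → 200/388 = 0.5155
  en: TP=112, FP=114+27=141, FN=31+14=45 → 224/410 = 0.5463
Macro-F1 score = mean = (0.5756 + 0.5155 + 0.5463) / 3 = 0.546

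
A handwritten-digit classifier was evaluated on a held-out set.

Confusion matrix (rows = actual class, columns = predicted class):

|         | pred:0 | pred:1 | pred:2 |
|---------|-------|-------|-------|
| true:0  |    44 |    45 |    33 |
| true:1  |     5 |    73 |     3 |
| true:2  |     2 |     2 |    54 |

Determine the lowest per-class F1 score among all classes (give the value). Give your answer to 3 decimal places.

Per-class F1 score (2·TP/(2·TP+FP+FN)):
  0: TP=44, FP=5+2=7, FN=45+33=78 → 88/173 = 0.5087
  1: TP=73, FP=45+2=47, FN=5+3=8 → 146/201 = 0.7264
  2: TP=54, FP=33+3=36, FN=2+2=4 → 108/148 = 0.7297
Lowest is class '0' with F1 score = 0.509.

0.509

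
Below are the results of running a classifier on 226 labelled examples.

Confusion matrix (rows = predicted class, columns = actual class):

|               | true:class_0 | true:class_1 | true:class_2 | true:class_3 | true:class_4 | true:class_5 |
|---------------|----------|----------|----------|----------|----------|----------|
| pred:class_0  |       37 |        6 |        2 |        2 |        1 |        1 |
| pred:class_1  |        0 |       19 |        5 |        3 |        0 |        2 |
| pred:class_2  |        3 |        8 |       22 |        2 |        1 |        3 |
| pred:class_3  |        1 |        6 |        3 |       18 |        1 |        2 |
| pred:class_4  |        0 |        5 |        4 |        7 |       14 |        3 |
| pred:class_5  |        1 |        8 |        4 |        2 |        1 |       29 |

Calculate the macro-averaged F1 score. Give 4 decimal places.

Per-class F1 score (2·TP/(2·TP+FP+FN)):
  class_0: TP=37, FP=6+2+2+1+1=12, FN=0+3+1+0+1=5 → 74/91 = 0.81319
  class_1: TP=19, FP=0+5+3+0+2=10, FN=6+8+6+5+8=33 → 38/81 = 0.46914
  class_2: TP=22, FP=3+8+2+1+3=17, FN=2+5+3+4+4=18 → 44/79 = 0.55696
  class_3: TP=18, FP=1+6+3+1+2=13, FN=2+3+2+7+2=16 → 36/65 = 0.55385
  class_4: TP=14, FP=0+5+4+7+3=19, FN=1+0+1+1+1=4 → 28/51 = 0.54902
  class_5: TP=29, FP=1+8+4+2+1=16, FN=1+2+3+2+3=11 → 58/85 = 0.68235
Macro-F1 score = mean = (0.81319 + 0.46914 + 0.55696 + 0.55385 + 0.54902 + 0.68235) / 6 = 0.6041

0.6041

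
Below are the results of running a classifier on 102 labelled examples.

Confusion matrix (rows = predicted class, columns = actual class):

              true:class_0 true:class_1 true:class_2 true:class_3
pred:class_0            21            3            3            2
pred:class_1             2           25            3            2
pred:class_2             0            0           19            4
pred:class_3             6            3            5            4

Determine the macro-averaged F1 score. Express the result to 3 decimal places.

0.625

Per-class F1 score (2·TP/(2·TP+FP+FN)):
  class_0: TP=21, FP=3+3+2=8, FN=2+0+6=8 → 42/58 = 0.7241
  class_1: TP=25, FP=2+3+2=7, FN=3+0+3=6 → 50/63 = 0.7937
  class_2: TP=19, FP=0+0+4=4, FN=3+3+5=11 → 38/53 = 0.7170
  class_3: TP=4, FP=6+3+5=14, FN=2+2+4=8 → 8/30 = 0.2667
Macro-F1 score = mean = (0.7241 + 0.7937 + 0.7170 + 0.2667) / 4 = 0.625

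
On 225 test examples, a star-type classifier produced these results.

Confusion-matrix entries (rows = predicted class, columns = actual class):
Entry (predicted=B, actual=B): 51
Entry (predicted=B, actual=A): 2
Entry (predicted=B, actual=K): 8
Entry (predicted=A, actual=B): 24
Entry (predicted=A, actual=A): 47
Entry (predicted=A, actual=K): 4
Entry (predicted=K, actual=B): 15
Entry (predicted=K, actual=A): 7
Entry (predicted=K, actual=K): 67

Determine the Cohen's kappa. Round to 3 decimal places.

Observed agreement pₒ = trace/N = 165/225 = 0.7333
Expected agreement pₑ = Σ (rowᵢ·colᵢ)/N² = (90·61 + 56·75 + 79·89)/225² = 0.3303
κ = (pₒ − pₑ)/(1 − pₑ) = (0.7333 − 0.3303)/(1 − 0.3303) = 0.602

0.602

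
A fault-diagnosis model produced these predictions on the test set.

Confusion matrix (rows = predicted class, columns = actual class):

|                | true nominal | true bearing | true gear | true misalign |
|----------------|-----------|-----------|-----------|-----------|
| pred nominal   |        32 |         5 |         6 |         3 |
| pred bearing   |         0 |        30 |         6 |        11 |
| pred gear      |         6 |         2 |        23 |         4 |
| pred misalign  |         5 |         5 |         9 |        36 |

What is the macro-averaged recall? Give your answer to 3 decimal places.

0.662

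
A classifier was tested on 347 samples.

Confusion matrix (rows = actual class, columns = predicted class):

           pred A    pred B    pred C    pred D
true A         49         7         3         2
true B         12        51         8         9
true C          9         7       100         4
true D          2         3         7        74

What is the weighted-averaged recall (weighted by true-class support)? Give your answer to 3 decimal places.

Per-class recall (TP/(TP+FN)):
  A: TP=49, FN=7+3+2=12 → 49/61 = 0.8033
  B: TP=51, FN=12+8+9=29 → 51/80 = 0.6375
  C: TP=100, FN=9+7+4=20 → 100/120 = 0.8333
  D: TP=74, FN=2+3+7=12 → 74/86 = 0.8605
Weighted-recall = Σ (supportᵢ/N)·recallᵢ with N=347: (61/347)·0.8033 + (80/347)·0.6375 + (120/347)·0.8333 + (86/347)·0.8605 = 0.790

0.790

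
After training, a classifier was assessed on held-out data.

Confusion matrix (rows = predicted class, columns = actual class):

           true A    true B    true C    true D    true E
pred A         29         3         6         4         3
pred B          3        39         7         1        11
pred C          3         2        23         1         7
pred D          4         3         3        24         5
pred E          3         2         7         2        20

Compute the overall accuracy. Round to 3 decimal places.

Accuracy = trace / total = (29+39+23+24+20=135) / 215 = 135/215 = 0.628

0.628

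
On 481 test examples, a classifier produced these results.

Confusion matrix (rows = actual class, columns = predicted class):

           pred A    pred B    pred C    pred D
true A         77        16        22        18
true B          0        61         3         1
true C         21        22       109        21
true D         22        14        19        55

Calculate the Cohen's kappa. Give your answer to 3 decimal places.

Observed agreement pₒ = trace/N = 302/481 = 0.6279
Expected agreement pₑ = Σ (rowᵢ·colᵢ)/N² = (133·120 + 65·113 + 173·153 + 110·95)/481² = 0.2603
κ = (pₒ − pₑ)/(1 − pₑ) = (0.6279 − 0.2603)/(1 − 0.2603) = 0.497

0.497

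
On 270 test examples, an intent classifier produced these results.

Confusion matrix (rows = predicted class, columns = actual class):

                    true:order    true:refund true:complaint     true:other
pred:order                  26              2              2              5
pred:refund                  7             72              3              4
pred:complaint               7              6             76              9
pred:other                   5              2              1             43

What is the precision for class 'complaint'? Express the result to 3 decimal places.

precision = TP/(TP+FP).
complaint: TP=76, FP=7+6+9=22 → 76/98 = 0.7755

0.776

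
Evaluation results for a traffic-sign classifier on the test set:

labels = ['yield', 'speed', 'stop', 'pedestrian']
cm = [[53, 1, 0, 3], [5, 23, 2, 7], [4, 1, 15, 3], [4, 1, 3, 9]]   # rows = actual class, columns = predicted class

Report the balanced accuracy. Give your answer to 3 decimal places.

Balanced accuracy = mean of per-class recall.
  yield: recall = 53/57 = 0.9298
  speed: recall = 23/37 = 0.6216
  stop: recall = 15/23 = 0.6522
  pedestrian: recall = 9/17 = 0.5294
Mean = (0.9298 + 0.6216 + 0.6522 + 0.5294) / 4 = 0.683

0.683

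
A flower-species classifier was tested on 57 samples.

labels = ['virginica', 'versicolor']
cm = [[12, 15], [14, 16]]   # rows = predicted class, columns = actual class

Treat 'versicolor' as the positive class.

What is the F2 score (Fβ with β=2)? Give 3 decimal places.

0.519

Fβ = (1+β²)·TP / ((1+β²)·TP + β²·FN + FP), with β²=4
= 5·16 / (5·16 + 4·15 + 14) = 0.519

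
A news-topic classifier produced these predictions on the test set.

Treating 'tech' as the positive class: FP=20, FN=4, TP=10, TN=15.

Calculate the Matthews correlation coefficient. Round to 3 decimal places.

0.132

MCC = (TP·TN − FP·FN) / √((TP+FP)(TP+FN)(TN+FP)(TN+FN))
Numerator = 10·15 − 20·4 = 70
Denominator = √(30·14·35·19) = √279300 = 528.4884
MCC = 70 / 528.4884 = 0.132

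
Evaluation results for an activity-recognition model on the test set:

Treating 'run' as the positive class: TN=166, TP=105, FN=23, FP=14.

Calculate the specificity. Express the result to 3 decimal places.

0.922

Specificity = TN/(TN+FP) = 166/(166+14) = 0.922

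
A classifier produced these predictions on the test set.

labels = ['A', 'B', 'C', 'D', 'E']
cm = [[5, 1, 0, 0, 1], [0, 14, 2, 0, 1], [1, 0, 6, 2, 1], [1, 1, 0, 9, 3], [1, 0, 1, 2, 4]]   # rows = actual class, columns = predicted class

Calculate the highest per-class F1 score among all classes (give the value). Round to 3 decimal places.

Per-class F1 score (2·TP/(2·TP+FP+FN)):
  A: TP=5, FP=0+1+1+1=3, FN=1+0+0+1=2 → 10/15 = 0.6667
  B: TP=14, FP=1+0+1+0=2, FN=0+2+0+1=3 → 28/33 = 0.8485
  C: TP=6, FP=0+2+0+1=3, FN=1+0+2+1=4 → 12/19 = 0.6316
  D: TP=9, FP=0+0+2+2=4, FN=1+1+0+3=5 → 18/27 = 0.6667
  E: TP=4, FP=1+1+1+3=6, FN=1+0+1+2=4 → 8/18 = 0.4444
Highest is class 'B' with F1 score = 0.848.

0.848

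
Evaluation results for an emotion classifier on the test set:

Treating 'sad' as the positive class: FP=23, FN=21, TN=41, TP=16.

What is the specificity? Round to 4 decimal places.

0.6406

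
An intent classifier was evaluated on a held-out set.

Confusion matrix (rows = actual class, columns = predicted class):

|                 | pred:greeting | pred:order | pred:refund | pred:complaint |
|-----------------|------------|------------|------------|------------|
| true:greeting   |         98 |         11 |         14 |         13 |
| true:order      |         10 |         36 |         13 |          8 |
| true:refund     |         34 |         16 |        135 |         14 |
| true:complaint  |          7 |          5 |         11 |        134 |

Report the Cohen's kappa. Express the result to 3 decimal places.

Observed agreement pₒ = trace/N = 403/559 = 0.7209
Expected agreement pₑ = Σ (rowᵢ·colᵢ)/N² = (136·149 + 67·68 + 199·173 + 157·169)/559² = 0.2745
κ = (pₒ − pₑ)/(1 − pₑ) = (0.7209 − 0.2745)/(1 − 0.2745) = 0.615

0.615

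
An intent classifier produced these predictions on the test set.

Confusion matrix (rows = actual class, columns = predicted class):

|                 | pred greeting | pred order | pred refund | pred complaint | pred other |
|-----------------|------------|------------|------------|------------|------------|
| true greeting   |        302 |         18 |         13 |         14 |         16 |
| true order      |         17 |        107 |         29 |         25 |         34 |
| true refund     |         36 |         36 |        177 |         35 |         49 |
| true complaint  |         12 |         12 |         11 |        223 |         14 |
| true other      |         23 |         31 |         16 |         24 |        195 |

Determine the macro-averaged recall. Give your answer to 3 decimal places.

Per-class recall (TP/(TP+FN)):
  greeting: TP=302, FN=18+13+14+16=61 → 302/363 = 0.8320
  order: TP=107, FN=17+29+25+34=105 → 107/212 = 0.5047
  refund: TP=177, FN=36+36+35+49=156 → 177/333 = 0.5315
  complaint: TP=223, FN=12+12+11+14=49 → 223/272 = 0.8199
  other: TP=195, FN=23+31+16+24=94 → 195/289 = 0.6747
Macro-recall = mean = (0.8320 + 0.5047 + 0.5315 + 0.8199 + 0.6747) / 5 = 0.673

0.673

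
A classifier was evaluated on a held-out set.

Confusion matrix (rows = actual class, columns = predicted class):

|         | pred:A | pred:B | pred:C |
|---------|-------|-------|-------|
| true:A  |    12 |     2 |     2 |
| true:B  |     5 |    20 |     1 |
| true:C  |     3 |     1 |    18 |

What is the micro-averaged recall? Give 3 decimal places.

0.781

Micro-averaging pools counts across classes: ΣTP=50, ΣFP=14, ΣFN=14.
Micro-recall = TP/(TP+FN) on pooled counts = 0.781 (equals overall accuracy in single-label multiclass).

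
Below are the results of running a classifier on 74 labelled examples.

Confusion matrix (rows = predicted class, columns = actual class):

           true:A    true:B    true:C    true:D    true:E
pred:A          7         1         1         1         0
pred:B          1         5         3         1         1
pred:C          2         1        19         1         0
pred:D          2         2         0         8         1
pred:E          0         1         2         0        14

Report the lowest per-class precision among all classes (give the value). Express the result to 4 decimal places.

0.4545

Per-class precision (TP/(TP+FP)):
  A: TP=7, FP=1+1+1+0=3 → 7/10 = 0.70000
  B: TP=5, FP=1+3+1+1=6 → 5/11 = 0.45455
  C: TP=19, FP=2+1+1+0=4 → 19/23 = 0.82609
  D: TP=8, FP=2+2+0+1=5 → 8/13 = 0.61538
  E: TP=14, FP=0+1+2+0=3 → 14/17 = 0.82353
Lowest is class 'B' with precision = 0.4545.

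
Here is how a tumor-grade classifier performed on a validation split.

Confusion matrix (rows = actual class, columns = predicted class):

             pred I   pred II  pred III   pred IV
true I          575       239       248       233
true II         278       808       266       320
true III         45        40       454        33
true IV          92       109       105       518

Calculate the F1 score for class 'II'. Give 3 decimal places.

0.563

Treat 'II' as positive and all other classes as negative.
F1 score = 2·TP/(2·TP+FP+FN).
II: TP=808, FP=239+40+109=388, FN=278+266+320=864 → 1616/2868 = 0.5635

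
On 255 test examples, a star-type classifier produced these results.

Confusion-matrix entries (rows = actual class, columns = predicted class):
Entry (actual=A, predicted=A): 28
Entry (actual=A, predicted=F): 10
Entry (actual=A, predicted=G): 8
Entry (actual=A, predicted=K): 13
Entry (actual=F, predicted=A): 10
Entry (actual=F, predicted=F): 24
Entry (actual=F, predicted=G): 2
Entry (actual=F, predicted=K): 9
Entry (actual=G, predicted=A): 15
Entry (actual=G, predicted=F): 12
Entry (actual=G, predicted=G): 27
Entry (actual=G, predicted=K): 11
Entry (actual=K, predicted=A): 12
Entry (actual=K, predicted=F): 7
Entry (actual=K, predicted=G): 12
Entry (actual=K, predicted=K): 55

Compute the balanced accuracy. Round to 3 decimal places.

0.516

Balanced accuracy = mean of per-class recall.
  A: recall = 28/59 = 0.4746
  F: recall = 24/45 = 0.5333
  G: recall = 27/65 = 0.4154
  K: recall = 55/86 = 0.6395
Mean = (0.4746 + 0.5333 + 0.4154 + 0.6395) / 4 = 0.516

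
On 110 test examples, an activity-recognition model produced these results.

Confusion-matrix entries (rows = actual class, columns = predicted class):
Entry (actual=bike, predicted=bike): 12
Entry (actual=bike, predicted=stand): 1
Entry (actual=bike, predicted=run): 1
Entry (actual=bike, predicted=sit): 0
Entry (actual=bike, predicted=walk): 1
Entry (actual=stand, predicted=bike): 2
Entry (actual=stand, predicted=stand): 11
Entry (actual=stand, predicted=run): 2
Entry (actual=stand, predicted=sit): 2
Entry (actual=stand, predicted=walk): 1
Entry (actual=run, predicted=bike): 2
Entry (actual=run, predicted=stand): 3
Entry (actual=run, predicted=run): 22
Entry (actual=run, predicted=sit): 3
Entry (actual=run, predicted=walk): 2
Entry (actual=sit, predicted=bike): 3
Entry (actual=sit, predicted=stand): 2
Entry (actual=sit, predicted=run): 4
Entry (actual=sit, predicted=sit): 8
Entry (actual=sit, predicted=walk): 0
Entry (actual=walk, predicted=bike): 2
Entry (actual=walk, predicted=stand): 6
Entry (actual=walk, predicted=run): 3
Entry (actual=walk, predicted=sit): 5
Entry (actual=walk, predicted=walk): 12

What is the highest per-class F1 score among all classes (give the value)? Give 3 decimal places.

0.688

Per-class F1 score (2·TP/(2·TP+FP+FN)):
  bike: TP=12, FP=2+2+3+2=9, FN=1+1+0+1=3 → 24/36 = 0.6667
  stand: TP=11, FP=1+3+2+6=12, FN=2+2+2+1=7 → 22/41 = 0.5366
  run: TP=22, FP=1+2+4+3=10, FN=2+3+3+2=10 → 44/64 = 0.6875
  sit: TP=8, FP=0+2+3+5=10, FN=3+2+4+0=9 → 16/35 = 0.4571
  walk: TP=12, FP=1+1+2+0=4, FN=2+6+3+5=16 → 24/44 = 0.5455
Highest is class 'run' with F1 score = 0.688.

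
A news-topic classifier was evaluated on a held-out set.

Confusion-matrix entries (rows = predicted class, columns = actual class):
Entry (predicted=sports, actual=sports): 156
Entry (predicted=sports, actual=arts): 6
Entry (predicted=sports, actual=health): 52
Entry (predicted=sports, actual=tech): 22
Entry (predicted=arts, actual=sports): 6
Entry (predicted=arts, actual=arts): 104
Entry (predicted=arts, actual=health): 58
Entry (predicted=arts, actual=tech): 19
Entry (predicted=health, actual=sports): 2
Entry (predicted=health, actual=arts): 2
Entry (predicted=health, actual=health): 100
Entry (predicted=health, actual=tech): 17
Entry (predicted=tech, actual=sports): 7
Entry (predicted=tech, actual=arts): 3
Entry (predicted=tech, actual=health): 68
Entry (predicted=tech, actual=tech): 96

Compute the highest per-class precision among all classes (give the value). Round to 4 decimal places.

0.8264

Per-class precision (TP/(TP+FP)):
  sports: TP=156, FP=6+52+22=80 → 156/236 = 0.66102
  arts: TP=104, FP=6+58+19=83 → 104/187 = 0.55615
  health: TP=100, FP=2+2+17=21 → 100/121 = 0.82645
  tech: TP=96, FP=7+3+68=78 → 96/174 = 0.55172
Highest is class 'health' with precision = 0.8264.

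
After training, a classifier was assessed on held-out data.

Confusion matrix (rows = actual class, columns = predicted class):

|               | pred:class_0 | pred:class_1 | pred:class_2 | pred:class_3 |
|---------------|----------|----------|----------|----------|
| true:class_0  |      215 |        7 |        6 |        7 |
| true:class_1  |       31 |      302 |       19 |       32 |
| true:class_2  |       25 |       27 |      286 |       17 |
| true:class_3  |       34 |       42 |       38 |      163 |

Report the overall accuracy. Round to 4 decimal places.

0.7722

Accuracy = trace / total = (215+302+286+163=966) / 1251 = 966/1251 = 0.7722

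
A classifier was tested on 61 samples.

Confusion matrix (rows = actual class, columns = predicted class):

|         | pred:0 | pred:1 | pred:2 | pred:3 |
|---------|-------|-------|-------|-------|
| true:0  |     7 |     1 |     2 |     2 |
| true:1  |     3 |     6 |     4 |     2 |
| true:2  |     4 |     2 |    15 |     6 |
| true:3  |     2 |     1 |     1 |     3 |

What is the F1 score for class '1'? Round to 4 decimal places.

One-vs-rest for '1': TP = diagonal; FP = other classes predicted '1'; FN = '1' predicted as other.
F1 score = 2·TP/(2·TP+FP+FN).
1: TP=6, FP=1+2+1=4, FN=3+4+2=9 → 12/25 = 0.48000

0.4800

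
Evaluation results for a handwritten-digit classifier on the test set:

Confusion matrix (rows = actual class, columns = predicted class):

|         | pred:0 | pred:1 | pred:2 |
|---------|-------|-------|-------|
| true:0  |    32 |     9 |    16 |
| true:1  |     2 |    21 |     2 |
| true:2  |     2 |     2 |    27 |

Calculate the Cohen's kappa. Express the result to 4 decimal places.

Observed agreement pₒ = trace/N = 80/113 = 0.70796
Expected agreement pₑ = Σ (rowᵢ·colᵢ)/N² = (57·36 + 25·32 + 31·45)/113² = 0.33260
κ = (pₒ − pₑ)/(1 − pₑ) = (0.70796 − 0.33260)/(1 − 0.33260) = 0.5624

0.5624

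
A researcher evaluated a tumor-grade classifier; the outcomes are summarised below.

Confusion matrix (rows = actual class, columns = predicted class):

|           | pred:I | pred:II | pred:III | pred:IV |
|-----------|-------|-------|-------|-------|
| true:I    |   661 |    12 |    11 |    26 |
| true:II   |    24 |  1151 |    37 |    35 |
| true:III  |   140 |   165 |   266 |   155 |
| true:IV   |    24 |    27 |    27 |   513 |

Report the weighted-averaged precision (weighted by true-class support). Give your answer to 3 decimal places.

0.792

Per-class precision (TP/(TP+FP)):
  I: TP=661, FP=24+140+24=188 → 661/849 = 0.7786
  II: TP=1151, FP=12+165+27=204 → 1151/1355 = 0.8494
  III: TP=266, FP=11+37+27=75 → 266/341 = 0.7801
  IV: TP=513, FP=26+35+155=216 → 513/729 = 0.7037
Weighted-precision = Σ (supportᵢ/N)·precisionᵢ with N=3274: (710/3274)·0.7786 + (1247/3274)·0.8494 + (726/3274)·0.7801 + (591/3274)·0.7037 = 0.792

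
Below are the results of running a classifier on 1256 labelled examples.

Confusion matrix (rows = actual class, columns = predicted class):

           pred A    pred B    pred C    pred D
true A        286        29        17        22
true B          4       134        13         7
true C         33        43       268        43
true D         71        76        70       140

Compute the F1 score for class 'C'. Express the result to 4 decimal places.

0.7099

F1 score = 2·TP/(2·TP+FP+FN).
C: TP=268, FP=17+13+70=100, FN=33+43+43=119 → 536/755 = 0.70993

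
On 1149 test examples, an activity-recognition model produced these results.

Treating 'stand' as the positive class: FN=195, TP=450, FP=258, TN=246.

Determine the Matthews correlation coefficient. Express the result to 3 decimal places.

MCC = (TP·TN − FP·FN) / √((TP+FP)(TP+FN)(TN+FP)(TN+FN))
Numerator = 450·246 − 258·195 = 60390
Denominator = √(708·645·504·441) = √101499078240 = 318589.1998
MCC = 60390 / 318589.1998 = 0.190

0.190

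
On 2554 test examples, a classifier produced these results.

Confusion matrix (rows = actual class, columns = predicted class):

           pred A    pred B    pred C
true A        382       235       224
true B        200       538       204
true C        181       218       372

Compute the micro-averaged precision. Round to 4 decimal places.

Micro-averaging pools counts across classes: ΣTP=1292, ΣFP=1262, ΣFN=1262.
Micro-precision = TP/(TP+FP) on pooled counts = 0.5059 (equals overall accuracy in single-label multiclass).

0.5059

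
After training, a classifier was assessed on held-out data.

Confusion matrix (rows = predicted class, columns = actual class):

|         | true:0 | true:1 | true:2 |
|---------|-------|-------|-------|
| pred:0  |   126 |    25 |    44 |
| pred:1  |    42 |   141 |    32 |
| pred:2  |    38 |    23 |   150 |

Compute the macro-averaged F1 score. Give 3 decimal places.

0.671

Per-class F1 score (2·TP/(2·TP+FP+FN)):
  0: TP=126, FP=25+44=69, FN=42+38=80 → 252/401 = 0.6284
  1: TP=141, FP=42+32=74, FN=25+23=48 → 282/404 = 0.6980
  2: TP=150, FP=38+23=61, FN=44+32=76 → 300/437 = 0.6865
Macro-F1 score = mean = (0.6284 + 0.6980 + 0.6865) / 3 = 0.671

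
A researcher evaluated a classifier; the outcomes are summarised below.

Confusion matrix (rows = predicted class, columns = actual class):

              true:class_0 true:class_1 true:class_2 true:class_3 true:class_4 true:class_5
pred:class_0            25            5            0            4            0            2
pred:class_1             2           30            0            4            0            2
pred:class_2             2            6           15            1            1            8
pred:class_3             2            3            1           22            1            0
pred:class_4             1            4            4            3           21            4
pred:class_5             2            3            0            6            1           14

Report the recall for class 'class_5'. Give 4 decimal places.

One-vs-rest for 'class_5': TP = diagonal; FP = other classes predicted 'class_5'; FN = 'class_5' predicted as other.
recall = TP/(TP+FN).
class_5: TP=14, FN=2+2+8+0+4=16 → 14/30 = 0.46667

0.4667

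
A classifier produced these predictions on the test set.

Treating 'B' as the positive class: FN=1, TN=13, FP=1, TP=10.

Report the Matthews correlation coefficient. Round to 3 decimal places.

MCC = (TP·TN − FP·FN) / √((TP+FP)(TP+FN)(TN+FP)(TN+FN))
Numerator = 10·13 − 1·1 = 129
Denominator = √(11·11·14·14) = √23716 = 154.0000
MCC = 129 / 154.0000 = 0.838

0.838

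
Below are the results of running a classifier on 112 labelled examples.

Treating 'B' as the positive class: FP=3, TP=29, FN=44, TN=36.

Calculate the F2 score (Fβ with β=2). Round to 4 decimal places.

Fβ = (1+β²)·TP / ((1+β²)·TP + β²·FN + FP), with β²=4
= 5·29 / (5·29 + 4·44 + 3) = 0.4475

0.4475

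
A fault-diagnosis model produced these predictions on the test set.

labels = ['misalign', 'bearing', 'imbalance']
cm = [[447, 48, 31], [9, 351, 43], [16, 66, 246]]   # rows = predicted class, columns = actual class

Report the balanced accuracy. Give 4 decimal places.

Balanced accuracy = mean of per-class recall.
  misalign: recall = 447/472 = 0.94703
  bearing: recall = 351/465 = 0.75484
  imbalance: recall = 246/320 = 0.76875
Mean = (0.94703 + 0.75484 + 0.76875) / 3 = 0.8235

0.8235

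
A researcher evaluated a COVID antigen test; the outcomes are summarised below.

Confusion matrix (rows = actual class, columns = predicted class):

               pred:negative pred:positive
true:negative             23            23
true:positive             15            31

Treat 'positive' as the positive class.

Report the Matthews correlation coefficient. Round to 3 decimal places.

MCC = (TP·TN − FP·FN) / √((TP+FP)(TP+FN)(TN+FP)(TN+FN))
Numerator = 31·23 − 23·15 = 368
Denominator = √(54·46·46·38) = √4342032 = 2083.7543
MCC = 368 / 2083.7543 = 0.177

0.177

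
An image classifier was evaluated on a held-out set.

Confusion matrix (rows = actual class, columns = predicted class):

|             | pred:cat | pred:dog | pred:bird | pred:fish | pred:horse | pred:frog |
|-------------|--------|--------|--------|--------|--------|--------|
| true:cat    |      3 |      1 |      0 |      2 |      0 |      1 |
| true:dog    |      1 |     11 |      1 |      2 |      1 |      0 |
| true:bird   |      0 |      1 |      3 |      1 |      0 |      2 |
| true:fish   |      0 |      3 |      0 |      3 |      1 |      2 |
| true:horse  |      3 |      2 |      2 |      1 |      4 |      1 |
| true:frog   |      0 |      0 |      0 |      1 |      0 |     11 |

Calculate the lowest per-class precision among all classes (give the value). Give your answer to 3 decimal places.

0.300

Per-class precision (TP/(TP+FP)):
  cat: TP=3, FP=1+0+0+3+0=4 → 3/7 = 0.4286
  dog: TP=11, FP=1+1+3+2+0=7 → 11/18 = 0.6111
  bird: TP=3, FP=0+1+0+2+0=3 → 3/6 = 0.5000
  fish: TP=3, FP=2+2+1+1+1=7 → 3/10 = 0.3000
  horse: TP=4, FP=0+1+0+1+0=2 → 4/6 = 0.6667
  frog: TP=11, FP=1+0+2+2+1=6 → 11/17 = 0.6471
Lowest is class 'fish' with precision = 0.300.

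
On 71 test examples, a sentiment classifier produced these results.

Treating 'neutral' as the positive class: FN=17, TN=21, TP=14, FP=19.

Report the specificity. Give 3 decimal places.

Specificity = TN/(TN+FP) = 21/(21+19) = 0.525

0.525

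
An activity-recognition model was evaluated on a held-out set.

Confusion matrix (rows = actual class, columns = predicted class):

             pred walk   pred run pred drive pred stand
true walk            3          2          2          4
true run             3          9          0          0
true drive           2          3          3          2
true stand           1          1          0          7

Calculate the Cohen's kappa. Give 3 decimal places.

0.363

Observed agreement pₒ = trace/N = 22/42 = 0.5238
Expected agreement pₑ = Σ (rowᵢ·colᵢ)/N² = (11·9 + 12·15 + 10·5 + 9·13)/42² = 0.2528
κ = (pₒ − pₑ)/(1 − pₑ) = (0.5238 − 0.2528)/(1 − 0.2528) = 0.363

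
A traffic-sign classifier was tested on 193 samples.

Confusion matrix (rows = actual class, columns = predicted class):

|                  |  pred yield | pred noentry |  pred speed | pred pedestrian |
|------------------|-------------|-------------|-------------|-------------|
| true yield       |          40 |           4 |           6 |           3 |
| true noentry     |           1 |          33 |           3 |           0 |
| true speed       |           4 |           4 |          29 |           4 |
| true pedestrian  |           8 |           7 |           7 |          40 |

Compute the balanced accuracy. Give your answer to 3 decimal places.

0.750

Balanced accuracy = mean of per-class recall.
  yield: recall = 40/53 = 0.7547
  noentry: recall = 33/37 = 0.8919
  speed: recall = 29/41 = 0.7073
  pedestrian: recall = 40/62 = 0.6452
Mean = (0.7547 + 0.8919 + 0.7073 + 0.6452) / 4 = 0.750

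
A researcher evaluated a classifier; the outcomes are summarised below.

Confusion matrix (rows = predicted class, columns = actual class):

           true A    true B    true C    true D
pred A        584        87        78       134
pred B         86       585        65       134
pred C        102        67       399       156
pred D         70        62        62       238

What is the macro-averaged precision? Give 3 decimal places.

Per-class precision (TP/(TP+FP)):
  A: TP=584, FP=87+78+134=299 → 584/883 = 0.6614
  B: TP=585, FP=86+65+134=285 → 585/870 = 0.6724
  C: TP=399, FP=102+67+156=325 → 399/724 = 0.5511
  D: TP=238, FP=70+62+62=194 → 238/432 = 0.5509
Macro-precision = mean = (0.6614 + 0.6724 + 0.5511 + 0.5509) / 4 = 0.609

0.609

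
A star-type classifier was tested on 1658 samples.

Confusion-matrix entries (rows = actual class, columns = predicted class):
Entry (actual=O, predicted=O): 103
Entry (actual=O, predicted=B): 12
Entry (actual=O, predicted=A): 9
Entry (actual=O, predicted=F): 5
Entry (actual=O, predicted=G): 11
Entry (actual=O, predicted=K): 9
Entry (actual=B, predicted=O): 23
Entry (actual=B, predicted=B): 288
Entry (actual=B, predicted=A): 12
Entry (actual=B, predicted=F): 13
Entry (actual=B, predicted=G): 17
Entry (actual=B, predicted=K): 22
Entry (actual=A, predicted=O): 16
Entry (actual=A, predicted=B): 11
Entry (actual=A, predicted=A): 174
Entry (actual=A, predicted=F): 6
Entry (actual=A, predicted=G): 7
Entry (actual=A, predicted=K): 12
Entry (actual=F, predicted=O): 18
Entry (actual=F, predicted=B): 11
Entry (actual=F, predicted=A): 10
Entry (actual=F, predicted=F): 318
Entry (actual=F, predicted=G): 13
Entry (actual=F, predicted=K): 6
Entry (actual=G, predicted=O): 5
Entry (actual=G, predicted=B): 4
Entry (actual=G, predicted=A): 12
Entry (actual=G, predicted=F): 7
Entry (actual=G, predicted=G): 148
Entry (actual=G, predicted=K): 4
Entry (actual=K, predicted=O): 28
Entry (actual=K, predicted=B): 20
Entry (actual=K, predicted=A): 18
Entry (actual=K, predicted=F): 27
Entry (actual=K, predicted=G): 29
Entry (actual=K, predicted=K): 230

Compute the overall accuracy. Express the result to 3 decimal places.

0.761

Accuracy = trace / total = (103+288+174+318+148+230=1261) / 1658 = 1261/1658 = 0.761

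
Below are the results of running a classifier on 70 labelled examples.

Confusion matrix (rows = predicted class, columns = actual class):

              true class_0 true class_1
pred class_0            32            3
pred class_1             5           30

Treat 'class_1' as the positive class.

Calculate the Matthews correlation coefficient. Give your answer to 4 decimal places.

0.7727

MCC = (TP·TN − FP·FN) / √((TP+FP)(TP+FN)(TN+FP)(TN+FN))
Numerator = 30·32 − 5·3 = 945
Denominator = √(35·33·37·35) = √1495725 = 1222.9984
MCC = 945 / 1222.9984 = 0.7727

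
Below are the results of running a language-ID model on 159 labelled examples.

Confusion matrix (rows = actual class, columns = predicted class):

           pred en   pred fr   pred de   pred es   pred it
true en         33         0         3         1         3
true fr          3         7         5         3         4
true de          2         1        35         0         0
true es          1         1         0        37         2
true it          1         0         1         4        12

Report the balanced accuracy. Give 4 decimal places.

Balanced accuracy = mean of per-class recall.
  en: recall = 33/40 = 0.82500
  fr: recall = 7/22 = 0.31818
  de: recall = 35/38 = 0.92105
  es: recall = 37/41 = 0.90244
  it: recall = 12/18 = 0.66667
Mean = (0.82500 + 0.31818 + 0.92105 + 0.90244 + 0.66667) / 5 = 0.7267

0.7267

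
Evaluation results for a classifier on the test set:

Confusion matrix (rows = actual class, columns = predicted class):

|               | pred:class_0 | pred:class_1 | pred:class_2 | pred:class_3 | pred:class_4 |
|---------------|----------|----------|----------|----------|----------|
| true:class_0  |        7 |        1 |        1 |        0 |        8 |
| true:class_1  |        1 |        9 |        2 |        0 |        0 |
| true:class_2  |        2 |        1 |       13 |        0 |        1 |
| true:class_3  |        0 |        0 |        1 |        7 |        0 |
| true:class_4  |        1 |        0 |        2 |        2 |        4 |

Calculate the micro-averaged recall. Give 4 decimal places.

0.6349

Micro-averaging pools counts across classes: ΣTP=40, ΣFP=23, ΣFN=23.
Micro-recall = TP/(TP+FN) on pooled counts = 0.6349 (equals overall accuracy in single-label multiclass).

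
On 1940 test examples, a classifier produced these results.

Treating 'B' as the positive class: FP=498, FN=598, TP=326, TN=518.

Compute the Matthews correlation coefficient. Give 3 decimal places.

-0.139

MCC = (TP·TN − FP·FN) / √((TP+FP)(TP+FN)(TN+FP)(TN+FN))
Numerator = 326·518 − 498·598 = -128936
Denominator = √(824·924·1016·1116) = √863290745856 = 929134.4068
MCC = -128936 / 929134.4068 = -0.139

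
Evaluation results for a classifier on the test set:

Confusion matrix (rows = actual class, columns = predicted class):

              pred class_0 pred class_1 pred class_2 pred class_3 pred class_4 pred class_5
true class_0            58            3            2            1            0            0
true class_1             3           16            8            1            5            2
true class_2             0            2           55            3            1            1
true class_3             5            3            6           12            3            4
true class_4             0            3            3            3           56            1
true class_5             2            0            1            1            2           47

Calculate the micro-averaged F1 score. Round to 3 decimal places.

Micro-averaging pools counts across classes: ΣTP=244, ΣFP=69, ΣFN=69.
Micro-F1 score = 2·TP/(2·TP+FP+FN) on pooled counts = 0.780 (equals overall accuracy in single-label multiclass).

0.780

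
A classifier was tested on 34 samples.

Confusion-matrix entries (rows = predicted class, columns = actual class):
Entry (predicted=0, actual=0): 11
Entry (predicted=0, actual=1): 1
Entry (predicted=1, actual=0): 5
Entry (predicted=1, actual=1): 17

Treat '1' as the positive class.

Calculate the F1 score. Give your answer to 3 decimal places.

0.850

Precision = TP/(TP+FP) = 17/22 = 0.7727
Recall = TP/(TP+FN) = 17/18 = 0.9444
F1 = 2·TP/(2·TP+FP+FN) = 34/40 = 0.850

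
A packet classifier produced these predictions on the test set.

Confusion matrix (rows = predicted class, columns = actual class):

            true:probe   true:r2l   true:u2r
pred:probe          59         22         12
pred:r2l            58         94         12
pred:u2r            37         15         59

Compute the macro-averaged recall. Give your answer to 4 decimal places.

0.6038

Per-class recall (TP/(TP+FN)):
  probe: TP=59, FN=58+37=95 → 59/154 = 0.38312
  r2l: TP=94, FN=22+15=37 → 94/131 = 0.71756
  u2r: TP=59, FN=12+12=24 → 59/83 = 0.71084
Macro-recall = mean = (0.38312 + 0.71756 + 0.71084) / 3 = 0.6038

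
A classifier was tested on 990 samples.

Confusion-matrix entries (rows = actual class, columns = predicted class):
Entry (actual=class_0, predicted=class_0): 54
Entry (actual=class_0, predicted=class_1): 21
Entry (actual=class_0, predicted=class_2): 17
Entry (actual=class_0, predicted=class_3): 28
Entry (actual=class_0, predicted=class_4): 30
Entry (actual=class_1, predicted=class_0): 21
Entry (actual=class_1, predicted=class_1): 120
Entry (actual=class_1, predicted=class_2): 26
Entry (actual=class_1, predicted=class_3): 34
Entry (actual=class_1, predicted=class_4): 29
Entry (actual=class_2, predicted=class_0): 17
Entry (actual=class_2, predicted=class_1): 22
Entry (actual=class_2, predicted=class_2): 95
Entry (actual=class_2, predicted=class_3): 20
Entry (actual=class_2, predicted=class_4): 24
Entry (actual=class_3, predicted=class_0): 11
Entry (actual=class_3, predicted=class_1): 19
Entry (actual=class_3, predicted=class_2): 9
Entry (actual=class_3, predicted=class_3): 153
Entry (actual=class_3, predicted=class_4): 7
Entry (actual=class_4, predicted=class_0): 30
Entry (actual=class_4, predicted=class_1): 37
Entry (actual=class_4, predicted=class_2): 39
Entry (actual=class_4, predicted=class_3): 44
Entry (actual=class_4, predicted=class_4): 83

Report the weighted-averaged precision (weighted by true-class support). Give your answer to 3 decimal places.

0.504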